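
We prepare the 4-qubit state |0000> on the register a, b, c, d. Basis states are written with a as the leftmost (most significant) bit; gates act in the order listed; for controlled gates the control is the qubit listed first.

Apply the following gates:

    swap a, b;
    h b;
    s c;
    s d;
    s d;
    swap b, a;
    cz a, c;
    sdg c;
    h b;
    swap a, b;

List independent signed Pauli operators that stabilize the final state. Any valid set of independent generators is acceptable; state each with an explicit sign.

One valid set of independent stabilizer generators is +XIII, +IXII, +IIZI, +IIIZ (any independent generating set of the same group is equally correct).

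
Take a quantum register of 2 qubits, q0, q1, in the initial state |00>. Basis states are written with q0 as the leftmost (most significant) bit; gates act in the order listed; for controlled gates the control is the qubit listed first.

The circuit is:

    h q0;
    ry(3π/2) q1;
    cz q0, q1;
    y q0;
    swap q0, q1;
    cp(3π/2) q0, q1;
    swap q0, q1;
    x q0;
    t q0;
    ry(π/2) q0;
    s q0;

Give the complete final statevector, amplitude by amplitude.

The resulting statevector has amplitude sqrt(2)*(-I - exp(3*I*pi/4))/4 on |00>, sqrt(2)*(1 - exp(3*I*pi/4))/4 on |01>, sqrt(2)*(1 - exp(I*pi/4))/4 on |10>, sqrt(2)*(-exp(I*pi/4) + I)/4 on |11>.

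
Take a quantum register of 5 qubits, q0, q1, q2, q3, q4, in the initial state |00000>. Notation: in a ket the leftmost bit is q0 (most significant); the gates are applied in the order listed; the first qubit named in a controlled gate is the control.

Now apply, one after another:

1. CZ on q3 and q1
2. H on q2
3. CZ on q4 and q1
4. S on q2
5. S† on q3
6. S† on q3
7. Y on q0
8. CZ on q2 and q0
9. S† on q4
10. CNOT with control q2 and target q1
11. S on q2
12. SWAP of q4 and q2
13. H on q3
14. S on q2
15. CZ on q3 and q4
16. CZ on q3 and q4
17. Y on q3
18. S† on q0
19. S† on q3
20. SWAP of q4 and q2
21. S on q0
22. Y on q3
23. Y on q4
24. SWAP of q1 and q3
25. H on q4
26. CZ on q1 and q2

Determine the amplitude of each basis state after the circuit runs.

The resulting statevector has amplitude sqrt(2)*I/4 on |10000>, -sqrt(2)*I/4 on |10001>, sqrt(2)*I/4 on |10110>, -sqrt(2)*I/4 on |10111>, -sqrt(2)/4 on |11000>, sqrt(2)/4 on |11001>, sqrt(2)/4 on |11110>, -sqrt(2)/4 on |11111>, and 0 on every other basis state. Key observation: the block from step 15 through step 16 cancels to the identity and can be dropped.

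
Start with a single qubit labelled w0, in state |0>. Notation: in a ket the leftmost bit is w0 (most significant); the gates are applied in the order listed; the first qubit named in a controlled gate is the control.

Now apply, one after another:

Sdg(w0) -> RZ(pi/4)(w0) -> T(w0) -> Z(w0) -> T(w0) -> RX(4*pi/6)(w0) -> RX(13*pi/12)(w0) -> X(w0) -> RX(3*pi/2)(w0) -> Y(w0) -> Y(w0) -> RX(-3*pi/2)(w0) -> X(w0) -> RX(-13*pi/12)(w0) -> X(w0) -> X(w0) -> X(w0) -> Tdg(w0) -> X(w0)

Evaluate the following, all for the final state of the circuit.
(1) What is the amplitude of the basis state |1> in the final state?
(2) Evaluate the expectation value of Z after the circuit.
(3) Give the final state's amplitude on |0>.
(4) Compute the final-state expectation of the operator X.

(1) The final state's coefficient on |1> equals -sqrt(3)*exp(3*I*pi/8)/2. Key observation: gates 7-14 undo each other exactly, leaving only the rest of the circuit to track.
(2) In the final state, Z has expectation -1/2.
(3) The final state's coefficient on |0> equals -exp(5*I*pi/8)/2.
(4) The expectation value of X is sqrt(6)/4.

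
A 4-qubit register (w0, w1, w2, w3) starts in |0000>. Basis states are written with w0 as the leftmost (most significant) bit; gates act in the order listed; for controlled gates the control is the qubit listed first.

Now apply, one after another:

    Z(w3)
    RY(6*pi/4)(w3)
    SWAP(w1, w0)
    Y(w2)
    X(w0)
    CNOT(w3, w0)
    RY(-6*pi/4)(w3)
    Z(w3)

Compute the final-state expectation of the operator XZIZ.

In the final state, XZIZ has expectation 1.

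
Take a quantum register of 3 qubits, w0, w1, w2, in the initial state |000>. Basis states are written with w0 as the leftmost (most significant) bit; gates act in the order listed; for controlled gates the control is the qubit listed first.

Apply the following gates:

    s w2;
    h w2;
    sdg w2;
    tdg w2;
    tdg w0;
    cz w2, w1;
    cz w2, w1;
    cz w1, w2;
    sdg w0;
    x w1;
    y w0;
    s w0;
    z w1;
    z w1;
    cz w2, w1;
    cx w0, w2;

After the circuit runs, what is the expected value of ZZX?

The observable ZZX averages to sqrt(2)/2.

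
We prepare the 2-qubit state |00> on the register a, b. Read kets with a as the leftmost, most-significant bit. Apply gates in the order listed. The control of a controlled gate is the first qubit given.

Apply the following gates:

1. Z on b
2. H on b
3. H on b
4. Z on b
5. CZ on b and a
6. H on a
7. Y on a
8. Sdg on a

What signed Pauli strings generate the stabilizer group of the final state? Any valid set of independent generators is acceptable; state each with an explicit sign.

The final state is stabilized by the group generated by +YI, +IZ; other independent generating sets are equally valid.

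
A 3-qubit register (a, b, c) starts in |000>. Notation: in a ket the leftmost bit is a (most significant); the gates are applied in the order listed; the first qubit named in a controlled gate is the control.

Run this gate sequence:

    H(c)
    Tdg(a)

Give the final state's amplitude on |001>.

The final state's coefficient on |001> equals sqrt(2)/2.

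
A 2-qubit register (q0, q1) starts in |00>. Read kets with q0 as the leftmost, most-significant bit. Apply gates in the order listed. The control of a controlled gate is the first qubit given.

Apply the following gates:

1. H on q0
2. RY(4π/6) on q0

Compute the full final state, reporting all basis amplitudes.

After the circuit, the state carries amplitude -sqrt(6)/4 + sqrt(2)/4 on |00>, 0 on |01>, sqrt(2)/4 + sqrt(6)/4 on |10>, 0 on |11>.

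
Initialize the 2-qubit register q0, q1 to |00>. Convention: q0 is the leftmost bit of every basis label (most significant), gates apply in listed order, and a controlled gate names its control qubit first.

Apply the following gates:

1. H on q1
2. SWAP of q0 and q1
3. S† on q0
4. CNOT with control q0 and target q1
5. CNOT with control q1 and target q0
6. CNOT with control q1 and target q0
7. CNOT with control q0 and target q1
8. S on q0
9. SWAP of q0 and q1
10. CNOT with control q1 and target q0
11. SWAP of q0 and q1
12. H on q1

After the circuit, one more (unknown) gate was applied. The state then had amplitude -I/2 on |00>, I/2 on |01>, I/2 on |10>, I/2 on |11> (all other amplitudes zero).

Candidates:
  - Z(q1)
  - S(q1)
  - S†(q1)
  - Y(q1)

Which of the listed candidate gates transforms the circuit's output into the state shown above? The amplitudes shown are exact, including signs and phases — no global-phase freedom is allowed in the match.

The unique candidate consistent with the amplitudes is Y(q1). Key observation: gates 2-9 undo each other exactly, leaving only the rest of the circuit to track.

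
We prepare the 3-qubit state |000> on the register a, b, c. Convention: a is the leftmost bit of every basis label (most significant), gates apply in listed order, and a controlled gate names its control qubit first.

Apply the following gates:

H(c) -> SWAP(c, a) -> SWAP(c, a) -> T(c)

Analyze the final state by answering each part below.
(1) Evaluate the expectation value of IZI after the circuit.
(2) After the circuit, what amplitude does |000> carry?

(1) In the final state, IZI has expectation 1. Key observation: the block from step 2 through step 3 cancels to the identity and can be dropped.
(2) The final state's coefficient on |000> equals sqrt(2)/2.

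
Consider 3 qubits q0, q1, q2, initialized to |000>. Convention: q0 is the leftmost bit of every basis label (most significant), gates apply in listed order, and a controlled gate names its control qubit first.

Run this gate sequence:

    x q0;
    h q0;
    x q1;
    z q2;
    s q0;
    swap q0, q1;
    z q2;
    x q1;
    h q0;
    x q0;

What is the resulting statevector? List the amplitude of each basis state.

After the circuit, the state carries amplitude I/2 on |000>, 0 on |001>, -1/2 on |010>, 0 on |011>, -I/2 on |100>, 0 on |101>, 1/2 on |110>, 0 on |111>.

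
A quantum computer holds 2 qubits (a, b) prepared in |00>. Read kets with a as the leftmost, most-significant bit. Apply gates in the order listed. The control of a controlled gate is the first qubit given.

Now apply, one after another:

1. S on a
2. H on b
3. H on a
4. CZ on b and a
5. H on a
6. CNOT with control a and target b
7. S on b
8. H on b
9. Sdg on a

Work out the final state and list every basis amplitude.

The resulting statevector has amplitude 1/2 on |00>, 1/2 on |01>, -I/2 on |10>, -I/2 on |11>.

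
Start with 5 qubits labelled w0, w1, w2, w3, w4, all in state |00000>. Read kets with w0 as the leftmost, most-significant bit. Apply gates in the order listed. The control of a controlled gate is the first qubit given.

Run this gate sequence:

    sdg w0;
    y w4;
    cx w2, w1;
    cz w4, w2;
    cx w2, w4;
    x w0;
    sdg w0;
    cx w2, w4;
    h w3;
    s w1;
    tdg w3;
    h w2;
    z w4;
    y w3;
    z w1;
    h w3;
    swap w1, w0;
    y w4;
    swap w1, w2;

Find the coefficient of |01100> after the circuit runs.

The amplitude on |01100> is sqrt(2)*(-1 - exp(3*I*pi/4))/4.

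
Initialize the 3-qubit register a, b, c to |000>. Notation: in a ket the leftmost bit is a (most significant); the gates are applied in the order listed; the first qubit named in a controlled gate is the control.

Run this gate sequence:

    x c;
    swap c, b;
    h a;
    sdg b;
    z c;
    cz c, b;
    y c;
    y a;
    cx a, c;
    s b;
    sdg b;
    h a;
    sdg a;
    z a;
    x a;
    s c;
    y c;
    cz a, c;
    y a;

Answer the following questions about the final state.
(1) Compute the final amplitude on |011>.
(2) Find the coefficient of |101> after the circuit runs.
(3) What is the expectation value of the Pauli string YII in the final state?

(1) |011> carries amplitude -I/2 in the final state.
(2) The amplitude on |101> is 0.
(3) The observable YII averages to -1.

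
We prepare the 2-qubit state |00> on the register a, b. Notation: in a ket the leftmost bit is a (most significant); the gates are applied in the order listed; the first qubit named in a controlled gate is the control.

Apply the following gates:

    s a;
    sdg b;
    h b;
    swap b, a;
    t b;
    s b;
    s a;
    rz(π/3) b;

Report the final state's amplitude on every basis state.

The final amplitudes are -sqrt(2)*exp(5*I*pi/6)/2 on |00>, 0 on |01>, sqrt(2)*exp(I*pi/3)/2 on |10>, 0 on |11>.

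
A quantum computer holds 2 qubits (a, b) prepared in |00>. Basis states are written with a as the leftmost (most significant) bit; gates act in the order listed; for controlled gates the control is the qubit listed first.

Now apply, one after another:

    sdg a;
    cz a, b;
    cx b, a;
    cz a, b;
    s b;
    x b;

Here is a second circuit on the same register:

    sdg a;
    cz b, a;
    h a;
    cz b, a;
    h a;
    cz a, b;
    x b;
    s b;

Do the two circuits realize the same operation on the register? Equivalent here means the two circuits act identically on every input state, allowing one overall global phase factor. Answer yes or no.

No: there is an input state on which the two circuits produce genuinely different outputs (not merely differing by a phase).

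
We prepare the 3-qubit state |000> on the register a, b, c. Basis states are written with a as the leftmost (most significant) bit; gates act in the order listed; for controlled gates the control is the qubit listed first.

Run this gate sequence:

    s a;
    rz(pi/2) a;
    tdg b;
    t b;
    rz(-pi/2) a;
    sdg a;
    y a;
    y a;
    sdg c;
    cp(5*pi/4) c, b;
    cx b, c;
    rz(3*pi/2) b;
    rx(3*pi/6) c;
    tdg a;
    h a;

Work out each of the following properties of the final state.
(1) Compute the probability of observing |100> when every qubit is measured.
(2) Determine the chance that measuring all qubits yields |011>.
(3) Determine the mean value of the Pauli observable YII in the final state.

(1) The probability of measuring |100> is 1/4. Key observation: the block from step 1 through step 6 cancels to the identity and can be dropped.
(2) A full measurement returns |011> with probability 0.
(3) In the final state, YII has expectation 0.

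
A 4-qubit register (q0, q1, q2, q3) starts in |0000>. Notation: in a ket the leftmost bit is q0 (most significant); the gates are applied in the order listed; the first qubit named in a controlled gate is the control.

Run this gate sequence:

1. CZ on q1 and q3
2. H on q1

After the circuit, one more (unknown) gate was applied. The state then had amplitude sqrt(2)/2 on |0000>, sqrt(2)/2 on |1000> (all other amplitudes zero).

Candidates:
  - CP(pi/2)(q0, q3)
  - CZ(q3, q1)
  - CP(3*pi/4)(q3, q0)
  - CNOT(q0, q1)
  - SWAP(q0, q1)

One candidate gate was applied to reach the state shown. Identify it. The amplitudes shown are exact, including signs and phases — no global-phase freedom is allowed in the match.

The unique candidate consistent with the amplitudes is SWAP(q0, q1).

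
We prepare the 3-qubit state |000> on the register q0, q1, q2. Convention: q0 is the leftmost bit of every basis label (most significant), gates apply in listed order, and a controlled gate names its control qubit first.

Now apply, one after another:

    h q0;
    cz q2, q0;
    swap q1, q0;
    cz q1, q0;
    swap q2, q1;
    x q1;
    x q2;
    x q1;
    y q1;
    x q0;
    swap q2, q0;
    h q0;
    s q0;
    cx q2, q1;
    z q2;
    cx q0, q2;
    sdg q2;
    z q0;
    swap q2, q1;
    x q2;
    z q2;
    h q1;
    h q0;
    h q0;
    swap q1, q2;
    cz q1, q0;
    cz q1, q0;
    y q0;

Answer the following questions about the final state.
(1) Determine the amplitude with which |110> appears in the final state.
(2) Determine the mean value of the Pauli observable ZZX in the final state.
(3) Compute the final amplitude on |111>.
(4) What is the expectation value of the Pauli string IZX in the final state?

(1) |110> carries amplitude sqrt(2)*I/2 in the final state. Key observation: gates 23-24 undo each other exactly, leaving only the rest of the circuit to track.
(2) The expectation value of ZZX is -1.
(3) |111> carries amplitude -sqrt(2)*I/2 in the final state.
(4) In the final state, IZX has expectation 1.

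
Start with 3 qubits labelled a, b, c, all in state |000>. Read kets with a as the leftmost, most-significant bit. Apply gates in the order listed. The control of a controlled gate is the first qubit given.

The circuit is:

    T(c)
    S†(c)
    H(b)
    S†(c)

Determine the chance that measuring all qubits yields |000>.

The probability of measuring |000> is 1/2.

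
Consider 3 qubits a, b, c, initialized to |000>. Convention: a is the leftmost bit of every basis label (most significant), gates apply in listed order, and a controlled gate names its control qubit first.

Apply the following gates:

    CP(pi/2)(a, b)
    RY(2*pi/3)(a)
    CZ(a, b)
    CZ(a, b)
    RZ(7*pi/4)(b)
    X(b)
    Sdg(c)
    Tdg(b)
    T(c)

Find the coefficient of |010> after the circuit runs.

The final state's coefficient on |010> equals exp(7*I*pi/8)/2. Key observation: gates 3-4 undo each other exactly, leaving only the rest of the circuit to track.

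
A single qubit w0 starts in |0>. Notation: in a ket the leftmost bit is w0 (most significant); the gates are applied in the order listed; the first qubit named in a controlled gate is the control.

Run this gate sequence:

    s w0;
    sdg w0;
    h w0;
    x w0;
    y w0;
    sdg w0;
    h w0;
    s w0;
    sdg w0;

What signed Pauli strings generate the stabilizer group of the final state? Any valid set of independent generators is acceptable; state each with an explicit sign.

The stabilizer group can be generated by -Y, among other valid generating sets.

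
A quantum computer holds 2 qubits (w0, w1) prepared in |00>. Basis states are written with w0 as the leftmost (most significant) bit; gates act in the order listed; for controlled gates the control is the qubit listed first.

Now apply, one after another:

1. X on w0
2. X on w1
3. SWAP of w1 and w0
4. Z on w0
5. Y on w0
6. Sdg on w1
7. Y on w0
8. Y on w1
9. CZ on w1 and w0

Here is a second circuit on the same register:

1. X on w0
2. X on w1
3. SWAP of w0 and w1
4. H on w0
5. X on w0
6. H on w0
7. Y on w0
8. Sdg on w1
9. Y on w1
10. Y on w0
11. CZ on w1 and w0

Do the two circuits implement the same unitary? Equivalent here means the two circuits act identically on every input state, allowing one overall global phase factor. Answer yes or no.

Yes: on every input state the two circuits agree up to one overall phase factor.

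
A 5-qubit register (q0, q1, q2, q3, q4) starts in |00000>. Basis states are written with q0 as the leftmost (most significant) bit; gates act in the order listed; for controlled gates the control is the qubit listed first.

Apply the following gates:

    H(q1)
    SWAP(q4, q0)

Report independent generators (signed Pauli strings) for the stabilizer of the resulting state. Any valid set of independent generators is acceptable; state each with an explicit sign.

One valid set of independent stabilizer generators is +IXIII, +ZIIII, +IIZII, +IIIZI, +IIIIZ (any independent generating set of the same group is equally correct).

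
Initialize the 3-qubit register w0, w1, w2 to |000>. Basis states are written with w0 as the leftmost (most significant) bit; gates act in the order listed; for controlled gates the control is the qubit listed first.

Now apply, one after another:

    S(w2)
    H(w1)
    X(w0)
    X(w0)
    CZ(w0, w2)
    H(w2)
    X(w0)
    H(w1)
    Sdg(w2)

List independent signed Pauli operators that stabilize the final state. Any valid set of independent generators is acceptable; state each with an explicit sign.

The stabilizer group can be generated by -IIY, -ZII, +IZI, among other valid generating sets.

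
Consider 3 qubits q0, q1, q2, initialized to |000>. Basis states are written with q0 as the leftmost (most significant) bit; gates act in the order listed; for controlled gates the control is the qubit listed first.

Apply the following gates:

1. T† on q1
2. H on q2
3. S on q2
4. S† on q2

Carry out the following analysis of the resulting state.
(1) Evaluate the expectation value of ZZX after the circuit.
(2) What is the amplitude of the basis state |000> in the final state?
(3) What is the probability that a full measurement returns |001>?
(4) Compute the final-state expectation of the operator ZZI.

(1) The expectation value of ZZX is 1. Key observation: steps 3-4 multiply out to the identity, so the circuit reduces to the remaining gates.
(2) The final state's coefficient on |000> equals sqrt(2)/2.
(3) Outcome |001> occurs with probability 1/2.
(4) The expectation value of ZZI is 1.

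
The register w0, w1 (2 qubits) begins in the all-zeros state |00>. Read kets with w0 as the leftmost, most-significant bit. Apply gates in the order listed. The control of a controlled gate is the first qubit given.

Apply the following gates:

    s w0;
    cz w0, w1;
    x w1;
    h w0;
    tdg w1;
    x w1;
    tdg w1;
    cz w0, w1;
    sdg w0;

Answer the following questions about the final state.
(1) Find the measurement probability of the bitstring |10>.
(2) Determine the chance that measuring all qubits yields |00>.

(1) Outcome |10> occurs with probability 1/2.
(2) A full measurement returns |00> with probability 1/2.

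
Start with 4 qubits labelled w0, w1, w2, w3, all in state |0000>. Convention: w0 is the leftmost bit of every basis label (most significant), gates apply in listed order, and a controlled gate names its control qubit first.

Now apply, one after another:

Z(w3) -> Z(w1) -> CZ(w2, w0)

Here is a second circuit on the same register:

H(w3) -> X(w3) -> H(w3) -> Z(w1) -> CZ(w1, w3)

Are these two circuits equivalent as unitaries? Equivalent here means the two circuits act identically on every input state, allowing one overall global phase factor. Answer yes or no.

No, they are not equivalent — no single phase factor reconciles the two unitaries.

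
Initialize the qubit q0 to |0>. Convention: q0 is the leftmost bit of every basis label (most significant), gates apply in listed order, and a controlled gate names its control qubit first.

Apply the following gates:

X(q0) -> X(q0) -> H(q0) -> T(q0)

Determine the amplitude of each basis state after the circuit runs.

The final amplitudes are sqrt(2)/2 on |0>, sqrt(2)*exp(I*pi/4)/2 on |1>.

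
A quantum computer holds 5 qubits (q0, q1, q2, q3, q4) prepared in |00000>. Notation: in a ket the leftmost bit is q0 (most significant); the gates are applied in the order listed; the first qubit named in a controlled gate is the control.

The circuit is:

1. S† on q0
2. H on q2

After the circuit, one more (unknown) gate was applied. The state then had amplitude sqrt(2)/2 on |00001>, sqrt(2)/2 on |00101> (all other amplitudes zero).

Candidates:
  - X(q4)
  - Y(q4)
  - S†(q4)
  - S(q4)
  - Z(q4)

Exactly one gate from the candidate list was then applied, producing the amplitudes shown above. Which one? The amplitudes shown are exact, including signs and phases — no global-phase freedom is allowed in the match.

The unique candidate consistent with the amplitudes is X(q4).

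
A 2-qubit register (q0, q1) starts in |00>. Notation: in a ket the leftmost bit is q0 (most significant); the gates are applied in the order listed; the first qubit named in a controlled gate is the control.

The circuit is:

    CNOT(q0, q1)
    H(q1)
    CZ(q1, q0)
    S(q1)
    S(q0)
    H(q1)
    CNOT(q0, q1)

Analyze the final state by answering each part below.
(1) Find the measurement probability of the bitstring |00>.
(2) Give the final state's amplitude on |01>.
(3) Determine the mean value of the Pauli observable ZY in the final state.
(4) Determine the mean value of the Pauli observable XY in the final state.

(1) A full measurement returns |00> with probability 1/2.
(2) |01> carries amplitude 1/2 - I/2 in the final state.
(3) The expectation value of ZY is -1.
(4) The observable XY averages to 0.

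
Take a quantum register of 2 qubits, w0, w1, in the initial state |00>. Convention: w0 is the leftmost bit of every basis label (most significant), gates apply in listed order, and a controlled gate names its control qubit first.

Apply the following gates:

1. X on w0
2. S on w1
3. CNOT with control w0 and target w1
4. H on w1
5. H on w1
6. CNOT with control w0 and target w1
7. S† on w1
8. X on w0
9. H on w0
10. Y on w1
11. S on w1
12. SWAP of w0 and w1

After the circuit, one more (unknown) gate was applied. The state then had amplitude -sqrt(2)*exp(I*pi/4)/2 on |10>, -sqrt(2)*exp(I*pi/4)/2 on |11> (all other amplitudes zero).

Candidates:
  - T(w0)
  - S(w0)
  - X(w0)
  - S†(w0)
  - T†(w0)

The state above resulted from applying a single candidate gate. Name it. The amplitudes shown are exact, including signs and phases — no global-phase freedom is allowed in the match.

The unique candidate consistent with the amplitudes is T(w0). Key observation: the block from step 1 through step 8 cancels to the identity and can be dropped.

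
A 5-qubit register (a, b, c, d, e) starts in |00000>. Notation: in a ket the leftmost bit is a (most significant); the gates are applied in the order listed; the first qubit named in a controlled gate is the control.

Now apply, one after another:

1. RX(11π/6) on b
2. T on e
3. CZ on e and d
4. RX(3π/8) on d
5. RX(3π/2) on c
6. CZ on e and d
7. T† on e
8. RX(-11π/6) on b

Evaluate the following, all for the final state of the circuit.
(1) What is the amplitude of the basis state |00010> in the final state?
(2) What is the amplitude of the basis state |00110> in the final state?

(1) The final state's coefficient on |00010> equals sqrt(2)*I*sin(3*pi/16)/2.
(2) The amplitude on |00110> is -sqrt(2)*sin(3*pi/16)/2.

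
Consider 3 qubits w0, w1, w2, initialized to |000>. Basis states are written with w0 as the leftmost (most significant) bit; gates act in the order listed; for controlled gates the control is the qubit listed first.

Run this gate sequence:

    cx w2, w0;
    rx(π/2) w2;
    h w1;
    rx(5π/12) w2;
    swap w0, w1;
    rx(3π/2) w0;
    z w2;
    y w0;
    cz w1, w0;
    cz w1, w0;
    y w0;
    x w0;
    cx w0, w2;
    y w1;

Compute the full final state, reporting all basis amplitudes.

The final amplitudes are 0 on |000>, 0 on |001>, (1 - I)*(-sqrt(6*sqrt(2) + 12) + sqrt(4 - 2*sqrt(2)) + sqrt(12 - 6*sqrt(2)) + sqrt(2*sqrt(2) + 4))/16 on |010>, I*(1 - I)*(-sqrt(4 - 2*sqrt(2)) + sqrt(12 - 6*sqrt(2)) + sqrt(2*sqrt(2) + 4) + sqrt(6*sqrt(2) + 12))/16 on |011>, 0 on |100>, 0 on |101>, I*(1 - I)*(-sqrt(4 - 2*sqrt(2)) + sqrt(12 - 6*sqrt(2)) + sqrt(2*sqrt(2) + 4) + sqrt(6*sqrt(2) + 12))/16 on |110>, (1 - I)*(-sqrt(6*sqrt(2) + 12) + sqrt(4 - 2*sqrt(2)) + sqrt(12 - 6*sqrt(2)) + sqrt(2*sqrt(2) + 4))/16 on |111>. Key observation: the block from step 8 through step 11 cancels to the identity and can be dropped.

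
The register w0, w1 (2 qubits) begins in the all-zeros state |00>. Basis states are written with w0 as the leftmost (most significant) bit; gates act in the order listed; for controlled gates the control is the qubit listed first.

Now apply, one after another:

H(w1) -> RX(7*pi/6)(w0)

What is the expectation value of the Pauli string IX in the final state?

The observable IX averages to 1.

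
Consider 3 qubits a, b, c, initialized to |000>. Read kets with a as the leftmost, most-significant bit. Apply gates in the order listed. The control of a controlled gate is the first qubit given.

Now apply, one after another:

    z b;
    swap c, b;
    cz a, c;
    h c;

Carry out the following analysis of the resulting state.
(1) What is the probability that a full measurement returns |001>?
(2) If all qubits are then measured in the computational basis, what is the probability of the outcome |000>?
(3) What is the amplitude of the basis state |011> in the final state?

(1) Outcome |001> occurs with probability 1/2.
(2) The probability of measuring |000> is 1/2.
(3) |011> carries amplitude 0 in the final state.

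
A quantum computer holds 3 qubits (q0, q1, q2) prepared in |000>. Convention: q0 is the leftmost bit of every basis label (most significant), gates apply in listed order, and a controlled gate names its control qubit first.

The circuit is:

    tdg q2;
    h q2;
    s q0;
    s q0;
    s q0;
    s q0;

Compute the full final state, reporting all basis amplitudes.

The final amplitudes are sqrt(2)/2 on |000>, sqrt(2)/2 on |001>, and 0 on every other basis state.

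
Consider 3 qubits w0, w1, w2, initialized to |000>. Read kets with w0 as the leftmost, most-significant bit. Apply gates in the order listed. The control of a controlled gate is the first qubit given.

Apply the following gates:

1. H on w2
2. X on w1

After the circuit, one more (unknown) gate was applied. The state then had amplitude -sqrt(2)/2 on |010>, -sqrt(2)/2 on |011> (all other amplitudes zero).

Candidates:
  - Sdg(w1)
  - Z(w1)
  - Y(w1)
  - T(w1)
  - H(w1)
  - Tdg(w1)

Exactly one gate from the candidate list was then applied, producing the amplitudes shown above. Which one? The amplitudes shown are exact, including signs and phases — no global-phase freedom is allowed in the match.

It was Z(w1) that produced the state shown.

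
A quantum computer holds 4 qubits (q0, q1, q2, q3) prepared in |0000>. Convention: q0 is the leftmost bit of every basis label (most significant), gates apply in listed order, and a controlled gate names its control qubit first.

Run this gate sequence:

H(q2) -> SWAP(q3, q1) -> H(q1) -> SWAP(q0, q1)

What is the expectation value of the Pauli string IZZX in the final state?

The observable IZZX averages to 0.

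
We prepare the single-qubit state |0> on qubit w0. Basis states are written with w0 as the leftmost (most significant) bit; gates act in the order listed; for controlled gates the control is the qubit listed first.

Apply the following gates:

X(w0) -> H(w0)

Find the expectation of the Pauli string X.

The observable X averages to -1.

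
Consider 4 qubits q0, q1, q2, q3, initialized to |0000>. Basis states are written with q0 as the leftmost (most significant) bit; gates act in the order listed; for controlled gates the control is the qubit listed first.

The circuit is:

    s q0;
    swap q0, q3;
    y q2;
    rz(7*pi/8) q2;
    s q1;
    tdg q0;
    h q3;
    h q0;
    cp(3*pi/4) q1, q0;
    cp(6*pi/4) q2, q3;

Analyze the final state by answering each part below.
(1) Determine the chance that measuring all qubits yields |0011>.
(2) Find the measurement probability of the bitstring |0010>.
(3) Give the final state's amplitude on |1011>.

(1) Outcome |0011> occurs with probability 1/4.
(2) Outcome |0010> occurs with probability 1/4.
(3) The final state's coefficient on |1011> equals exp(7*I*pi/16)/2.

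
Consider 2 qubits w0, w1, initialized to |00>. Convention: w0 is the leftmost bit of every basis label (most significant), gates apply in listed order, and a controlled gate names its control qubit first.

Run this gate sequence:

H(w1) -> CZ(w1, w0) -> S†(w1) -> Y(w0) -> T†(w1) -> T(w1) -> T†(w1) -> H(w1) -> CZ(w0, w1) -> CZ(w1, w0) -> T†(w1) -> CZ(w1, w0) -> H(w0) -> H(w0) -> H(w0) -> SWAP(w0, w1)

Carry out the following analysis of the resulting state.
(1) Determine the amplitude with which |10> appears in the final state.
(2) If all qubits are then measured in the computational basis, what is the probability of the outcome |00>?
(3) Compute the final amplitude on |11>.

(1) The final state's coefficient on |10> equals sqrt(2)*(-I - exp(I*pi/4))/4.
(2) A full measurement returns |00> with probability 1/4 - sqrt(2)/8.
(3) |11> carries amplitude sqrt(2)*(exp(I*pi/4) + I)/4 in the final state.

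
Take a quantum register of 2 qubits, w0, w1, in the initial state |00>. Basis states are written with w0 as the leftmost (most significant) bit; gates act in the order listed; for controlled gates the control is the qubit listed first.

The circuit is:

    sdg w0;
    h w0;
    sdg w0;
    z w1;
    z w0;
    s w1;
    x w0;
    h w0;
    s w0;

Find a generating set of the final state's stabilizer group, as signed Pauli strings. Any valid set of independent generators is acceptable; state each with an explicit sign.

One valid set of independent stabilizer generators is -XI, +IZ (any independent generating set of the same group is equally correct).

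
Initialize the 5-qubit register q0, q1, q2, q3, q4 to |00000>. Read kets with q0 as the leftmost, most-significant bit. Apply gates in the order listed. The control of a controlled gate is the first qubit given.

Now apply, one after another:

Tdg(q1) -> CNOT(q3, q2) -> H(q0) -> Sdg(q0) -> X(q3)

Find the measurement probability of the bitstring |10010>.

A full measurement returns |10010> with probability 1/2.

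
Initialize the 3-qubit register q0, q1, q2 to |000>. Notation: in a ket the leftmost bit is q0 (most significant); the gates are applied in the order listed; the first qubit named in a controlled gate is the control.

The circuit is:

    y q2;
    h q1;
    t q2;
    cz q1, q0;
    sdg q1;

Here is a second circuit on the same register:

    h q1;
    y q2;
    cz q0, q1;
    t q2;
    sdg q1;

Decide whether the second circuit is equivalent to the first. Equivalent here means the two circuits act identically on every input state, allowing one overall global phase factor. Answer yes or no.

Yes, they are equivalent — the unitaries differ by at most a global phase.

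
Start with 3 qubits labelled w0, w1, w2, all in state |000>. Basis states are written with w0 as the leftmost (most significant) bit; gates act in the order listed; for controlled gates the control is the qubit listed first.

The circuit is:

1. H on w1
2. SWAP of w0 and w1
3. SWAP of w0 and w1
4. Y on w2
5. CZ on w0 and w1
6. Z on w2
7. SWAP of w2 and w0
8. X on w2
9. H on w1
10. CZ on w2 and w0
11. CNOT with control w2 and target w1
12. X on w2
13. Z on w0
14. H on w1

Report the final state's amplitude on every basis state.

The resulting statevector has amplitude -sqrt(2)*I/2 on |100>, sqrt(2)*I/2 on |110>, and 0 on every other basis state. Key observation: gates 2-3 undo each other exactly, leaving only the rest of the circuit to track.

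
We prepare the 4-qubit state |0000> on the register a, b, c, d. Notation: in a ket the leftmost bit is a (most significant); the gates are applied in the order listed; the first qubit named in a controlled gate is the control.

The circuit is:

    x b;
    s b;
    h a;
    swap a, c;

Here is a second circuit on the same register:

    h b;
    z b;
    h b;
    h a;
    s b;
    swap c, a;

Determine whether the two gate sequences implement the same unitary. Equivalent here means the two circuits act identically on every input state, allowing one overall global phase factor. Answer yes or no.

Yes — the two circuits implement the same unitary up to a global phase.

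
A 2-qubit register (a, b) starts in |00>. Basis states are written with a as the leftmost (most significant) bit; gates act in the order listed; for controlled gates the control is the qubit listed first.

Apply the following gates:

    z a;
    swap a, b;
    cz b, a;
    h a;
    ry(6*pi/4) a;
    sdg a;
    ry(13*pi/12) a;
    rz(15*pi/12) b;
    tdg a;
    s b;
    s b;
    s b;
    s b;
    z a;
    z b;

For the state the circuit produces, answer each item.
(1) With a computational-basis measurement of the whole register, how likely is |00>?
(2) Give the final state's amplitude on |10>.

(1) The probability of measuring |00> is -sqrt(6)/8 - sqrt(2)/8 + 1/2.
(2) The amplitude on |10> is (-sqrt(3*sqrt(2) + 6)/4 - sqrt(2 - sqrt(2))/4)*exp(I*pi/8).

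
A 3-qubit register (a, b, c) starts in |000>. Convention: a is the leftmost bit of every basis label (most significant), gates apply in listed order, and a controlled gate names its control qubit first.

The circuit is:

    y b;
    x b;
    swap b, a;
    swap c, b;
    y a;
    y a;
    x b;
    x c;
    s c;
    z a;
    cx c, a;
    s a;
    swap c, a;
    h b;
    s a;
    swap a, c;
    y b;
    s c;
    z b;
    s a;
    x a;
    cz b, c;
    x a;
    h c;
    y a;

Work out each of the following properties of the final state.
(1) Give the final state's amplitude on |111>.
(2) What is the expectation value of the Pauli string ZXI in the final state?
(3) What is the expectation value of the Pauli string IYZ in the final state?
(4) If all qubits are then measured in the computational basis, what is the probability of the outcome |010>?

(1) The amplitude on |111> is 0.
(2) The expectation value of ZXI is 1.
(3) In the final state, IYZ has expectation 0.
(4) A full measurement returns |010> with probability 1/4.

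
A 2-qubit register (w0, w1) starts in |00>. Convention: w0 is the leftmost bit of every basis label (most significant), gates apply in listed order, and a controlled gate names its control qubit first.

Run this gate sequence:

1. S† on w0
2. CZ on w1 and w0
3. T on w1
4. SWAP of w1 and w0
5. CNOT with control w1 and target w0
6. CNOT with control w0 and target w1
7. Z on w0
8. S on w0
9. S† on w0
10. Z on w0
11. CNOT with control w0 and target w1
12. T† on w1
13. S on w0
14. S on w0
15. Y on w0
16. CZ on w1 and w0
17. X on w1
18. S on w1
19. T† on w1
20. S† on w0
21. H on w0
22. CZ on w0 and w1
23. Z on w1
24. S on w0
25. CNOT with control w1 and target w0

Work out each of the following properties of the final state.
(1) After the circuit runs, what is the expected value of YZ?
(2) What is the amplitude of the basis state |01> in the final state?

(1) The expectation value of YZ is 1. Key observation: the block from step 6 through step 11 cancels to the identity and can be dropped.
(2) The amplitude on |01> is -sqrt(2)*exp(3*I*pi/4)/2.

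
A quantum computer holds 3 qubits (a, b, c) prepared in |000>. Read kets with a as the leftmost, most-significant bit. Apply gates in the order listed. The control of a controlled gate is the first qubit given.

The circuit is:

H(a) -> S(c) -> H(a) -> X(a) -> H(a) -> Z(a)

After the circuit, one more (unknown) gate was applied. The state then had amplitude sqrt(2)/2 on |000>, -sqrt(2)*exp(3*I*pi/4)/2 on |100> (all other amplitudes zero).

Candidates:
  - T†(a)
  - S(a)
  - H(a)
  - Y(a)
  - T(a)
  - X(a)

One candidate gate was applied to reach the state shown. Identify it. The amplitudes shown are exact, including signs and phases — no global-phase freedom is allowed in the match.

The applied gate was T†(a). Key observation: gates 3-6 undo each other exactly, leaving only the rest of the circuit to track.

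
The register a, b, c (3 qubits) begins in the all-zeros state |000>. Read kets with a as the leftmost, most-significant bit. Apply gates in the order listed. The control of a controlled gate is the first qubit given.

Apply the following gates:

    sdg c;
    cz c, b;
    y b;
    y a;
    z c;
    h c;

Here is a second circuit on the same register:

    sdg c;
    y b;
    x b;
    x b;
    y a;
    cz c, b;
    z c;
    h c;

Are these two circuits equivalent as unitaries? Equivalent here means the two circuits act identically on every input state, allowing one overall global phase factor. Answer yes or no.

No — the two circuits implement different unitaries, even allowing a global phase.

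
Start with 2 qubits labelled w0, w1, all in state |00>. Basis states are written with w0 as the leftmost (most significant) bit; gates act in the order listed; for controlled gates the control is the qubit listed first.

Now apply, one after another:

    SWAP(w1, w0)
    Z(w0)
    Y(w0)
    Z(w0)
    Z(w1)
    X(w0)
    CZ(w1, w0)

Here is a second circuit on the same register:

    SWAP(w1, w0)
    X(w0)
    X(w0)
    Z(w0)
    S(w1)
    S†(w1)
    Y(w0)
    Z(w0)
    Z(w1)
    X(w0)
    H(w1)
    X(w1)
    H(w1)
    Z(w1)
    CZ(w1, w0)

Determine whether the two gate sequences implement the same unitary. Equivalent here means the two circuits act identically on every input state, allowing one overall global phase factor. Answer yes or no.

Yes, they are equivalent — the unitaries differ by at most a global phase.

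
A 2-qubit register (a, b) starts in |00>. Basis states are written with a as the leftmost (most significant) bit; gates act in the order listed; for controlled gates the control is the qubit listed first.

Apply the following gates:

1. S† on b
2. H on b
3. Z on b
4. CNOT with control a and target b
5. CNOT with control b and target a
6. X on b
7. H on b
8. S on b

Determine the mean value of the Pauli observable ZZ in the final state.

The expectation value of ZZ is 0.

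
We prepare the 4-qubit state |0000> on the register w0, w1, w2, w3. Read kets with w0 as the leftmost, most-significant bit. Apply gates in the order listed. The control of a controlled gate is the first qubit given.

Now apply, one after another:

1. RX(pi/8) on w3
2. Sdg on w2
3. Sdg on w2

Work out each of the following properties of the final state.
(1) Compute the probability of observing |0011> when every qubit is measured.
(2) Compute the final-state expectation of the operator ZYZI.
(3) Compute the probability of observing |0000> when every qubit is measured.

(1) The probability of measuring |0011> is 0.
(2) The expectation value of ZYZI is 0.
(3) Outcome |0000> occurs with probability cos(pi/16)**2.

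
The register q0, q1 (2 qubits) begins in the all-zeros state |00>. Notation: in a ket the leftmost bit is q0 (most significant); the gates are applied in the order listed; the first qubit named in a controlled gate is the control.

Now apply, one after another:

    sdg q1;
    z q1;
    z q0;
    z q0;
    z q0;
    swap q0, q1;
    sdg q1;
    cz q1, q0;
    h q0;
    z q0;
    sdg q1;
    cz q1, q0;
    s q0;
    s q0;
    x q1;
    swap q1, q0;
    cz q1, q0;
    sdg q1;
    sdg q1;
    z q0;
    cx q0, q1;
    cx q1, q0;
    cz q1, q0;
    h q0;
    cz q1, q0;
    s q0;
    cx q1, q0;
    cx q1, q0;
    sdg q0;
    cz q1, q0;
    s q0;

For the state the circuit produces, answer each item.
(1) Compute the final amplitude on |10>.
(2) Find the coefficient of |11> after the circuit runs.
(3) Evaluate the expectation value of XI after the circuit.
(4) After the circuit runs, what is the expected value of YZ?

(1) The final state's coefficient on |10> equals I/2. Key observation: gates 25-30 undo each other exactly, leaving only the rest of the circuit to track.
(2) The final state's coefficient on |11> equals -I/2.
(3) The expectation value of XI is 0.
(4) The expectation value of YZ is -1.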